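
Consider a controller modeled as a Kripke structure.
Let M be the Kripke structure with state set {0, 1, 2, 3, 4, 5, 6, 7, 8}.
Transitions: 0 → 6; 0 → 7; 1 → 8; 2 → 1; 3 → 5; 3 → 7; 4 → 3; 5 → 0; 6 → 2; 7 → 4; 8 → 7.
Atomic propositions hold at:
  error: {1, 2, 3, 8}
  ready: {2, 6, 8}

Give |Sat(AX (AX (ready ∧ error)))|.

Sat(ready ∧ error) = {2, 8}
Sat(AX (ready ∧ error)) = {s : every successor in {2, 8}} = {1, 6}
Sat(AX (AX (ready ∧ error))) = {s : every successor in {1, 6}} = {2}
|Sat(AX (AX (ready ∧ error)))| = |{2}| = 1.

1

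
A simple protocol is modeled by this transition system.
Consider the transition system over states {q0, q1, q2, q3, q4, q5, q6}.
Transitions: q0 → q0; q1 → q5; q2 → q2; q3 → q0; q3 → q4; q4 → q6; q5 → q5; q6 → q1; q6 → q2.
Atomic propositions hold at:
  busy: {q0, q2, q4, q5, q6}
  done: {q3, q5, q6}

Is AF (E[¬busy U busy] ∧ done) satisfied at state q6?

Yes

Sat(¬busy) = {q1, q3}
E[¬busy U busy]: least fixpoint, start Z0 = Sat(busy) = {q0, q2, q4, q5, q6}, add states in Sat(¬busy) with some successor in Z. Z1 = {q0, q1, q2, q3, q4, q5, q6}; fixed.
Sat(E[¬busy U busy]) = {q0, q1, q2, q3, q4, q5, q6}
Sat(E[¬busy U busy] ∧ done) = {q3, q5, q6}
AF (E[¬busy U busy] ∧ done): least fixpoint, start Z0 = {q3, q5, q6}, add states with every successor in Z. Z1 = {q1, q3, q4, q5, q6}; fixed.
Sat(AF (E[¬busy U busy] ∧ done)) = {q1, q3, q4, q5, q6}
q6 ∈ Sat(AF (E[¬busy U busy] ∧ done)) = {q1, q3, q4, q5, q6}, so the formula holds at q6.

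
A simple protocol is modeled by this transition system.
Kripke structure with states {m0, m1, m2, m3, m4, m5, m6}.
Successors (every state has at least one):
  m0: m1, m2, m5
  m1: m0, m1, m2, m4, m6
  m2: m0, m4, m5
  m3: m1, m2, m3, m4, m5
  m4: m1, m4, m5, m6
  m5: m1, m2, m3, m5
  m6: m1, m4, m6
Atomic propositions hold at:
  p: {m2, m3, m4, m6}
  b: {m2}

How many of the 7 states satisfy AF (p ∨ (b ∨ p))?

4

Sat(b ∨ p) = {m2, m3, m4, m6}
Sat(p ∨ (b ∨ p)) = {m2, m3, m4, m6}
AF (p ∨ (b ∨ p)): least fixpoint, start Z0 = {m2, m3, m4, m6}, add states with every successor in Z. Already a fixed point.
Sat(AF (p ∨ (b ∨ p))) = {m2, m3, m4, m6}
|Sat(AF (p ∨ (b ∨ p)))| = |{m2, m3, m4, m6}| = 4.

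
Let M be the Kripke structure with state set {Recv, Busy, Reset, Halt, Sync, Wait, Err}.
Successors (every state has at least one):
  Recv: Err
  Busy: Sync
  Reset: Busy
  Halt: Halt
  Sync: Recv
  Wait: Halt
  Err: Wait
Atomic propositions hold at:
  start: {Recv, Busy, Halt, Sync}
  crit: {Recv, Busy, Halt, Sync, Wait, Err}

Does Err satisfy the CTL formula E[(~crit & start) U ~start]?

Yes

Sat(~crit) = {Reset}
Sat(~crit & start) = ∅
Sat(~start) = {Reset, Wait, Err}
E[(~crit & start) U ~start]: least fixpoint, start Z0 = Sat(~start) = {Reset, Wait, Err}, add states in Sat(~crit & start) with some successor in Z. Already a fixed point.
Sat(E[(~crit & start) U ~start]) = {Reset, Wait, Err}
Err ∈ Sat(E[(~crit & start) U ~start]) = {Reset, Wait, Err}, so the formula holds at Err.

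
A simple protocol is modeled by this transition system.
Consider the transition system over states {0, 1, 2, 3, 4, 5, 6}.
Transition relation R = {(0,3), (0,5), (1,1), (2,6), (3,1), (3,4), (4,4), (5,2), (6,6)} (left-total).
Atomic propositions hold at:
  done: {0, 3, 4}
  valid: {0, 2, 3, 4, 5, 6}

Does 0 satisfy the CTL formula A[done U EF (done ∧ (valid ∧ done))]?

Yes

Sat(valid ∧ done) = {0, 3, 4}
Sat(done ∧ (valid ∧ done)) = {0, 3, 4}
EF (done ∧ (valid ∧ done)): least fixpoint, start Z0 = {0, 3, 4}, add states with some successor in Z. Already a fixed point.
Sat(EF (done ∧ (valid ∧ done))) = {0, 3, 4}
A[done U EF (done ∧ (valid ∧ done))]: least fixpoint, start Z0 = Sat(EF (done ∧ (valid ∧ done))) = {0, 3, 4}, add states in Sat(done) with every successor in Z. Already a fixed point.
Sat(A[done U EF (done ∧ (valid ∧ done))]) = {0, 3, 4}
0 ∈ Sat(A[done U EF (done ∧ (valid ∧ done))]) = {0, 3, 4}, so the formula holds at 0.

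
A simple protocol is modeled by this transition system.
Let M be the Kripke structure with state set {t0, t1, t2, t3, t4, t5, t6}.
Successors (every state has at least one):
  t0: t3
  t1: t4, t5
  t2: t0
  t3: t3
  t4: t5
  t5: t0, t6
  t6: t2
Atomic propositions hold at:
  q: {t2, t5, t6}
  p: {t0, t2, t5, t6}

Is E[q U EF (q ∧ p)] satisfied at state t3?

Sat(q ∧ p) = {t2, t5, t6}
EF (q ∧ p): least fixpoint, start Z0 = {t2, t5, t6}, add states with some successor in Z. Z1 = {t1, t2, t4, t5, t6}; fixed.
Sat(EF (q ∧ p)) = {t1, t2, t4, t5, t6}
E[q U EF (q ∧ p)]: least fixpoint, start Z0 = Sat(EF (q ∧ p)) = {t1, t2, t4, t5, t6}, add states in Sat(q) with some successor in Z. Already a fixed point.
Sat(E[q U EF (q ∧ p)]) = {t1, t2, t4, t5, t6}
t3 ∉ Sat(E[q U EF (q ∧ p)]) = {t1, t2, t4, t5, t6}, so the formula does not hold at t3.

No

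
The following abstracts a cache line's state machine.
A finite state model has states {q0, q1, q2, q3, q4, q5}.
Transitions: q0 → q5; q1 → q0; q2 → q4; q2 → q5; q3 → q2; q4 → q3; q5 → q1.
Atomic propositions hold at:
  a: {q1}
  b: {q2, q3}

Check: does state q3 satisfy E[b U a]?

E[b U a]: least fixpoint, start Z0 = Sat(a) = {q1}, add states in Sat(b) with some successor in Z. Already a fixed point.
Sat(E[b U a]) = {q1}
q3 ∉ Sat(E[b U a]) = {q1}, so the formula does not hold at q3.

No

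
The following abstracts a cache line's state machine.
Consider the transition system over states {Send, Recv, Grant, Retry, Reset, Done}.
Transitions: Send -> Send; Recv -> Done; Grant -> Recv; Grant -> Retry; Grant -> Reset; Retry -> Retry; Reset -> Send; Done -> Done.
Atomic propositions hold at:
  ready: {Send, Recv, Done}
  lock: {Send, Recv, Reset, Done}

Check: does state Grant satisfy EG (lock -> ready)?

Yes

Sat(lock -> ready) = {Send, Recv, Grant, Retry, Done}
EG (lock -> ready): greatest fixpoint, start Z0 = {Send, Recv, Grant, Retry, Done}, keep only states in Sat with some successor in Z. Already a fixed point.
Sat(EG (lock -> ready)) = {Send, Recv, Grant, Retry, Done}
Grant ∈ Sat(EG (lock -> ready)) = {Send, Recv, Grant, Retry, Done}, so the formula holds at Grant.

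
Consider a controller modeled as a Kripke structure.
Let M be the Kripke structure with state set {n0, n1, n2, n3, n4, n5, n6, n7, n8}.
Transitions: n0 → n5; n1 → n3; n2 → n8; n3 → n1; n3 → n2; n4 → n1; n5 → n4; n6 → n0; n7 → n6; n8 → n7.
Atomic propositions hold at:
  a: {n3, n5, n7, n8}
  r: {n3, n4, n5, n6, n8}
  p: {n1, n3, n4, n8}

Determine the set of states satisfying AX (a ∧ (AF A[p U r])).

{n0, n1, n2, n8}

A[p U r]: least fixpoint, start Z0 = Sat(r) = {n3, n4, n5, n6, n8}, add states in Sat(p) with every successor in Z. Z1 = {n1, n3, n4, n5, n6, n8}; fixed.
Sat(A[p U r]) = {n1, n3, n4, n5, n6, n8}
AF A[p U r]: least fixpoint, start Z0 = {n1, n3, n4, n5, n6, n8}, add states with every successor in Z. Z1 = {n0, n1, n2, n3, n4, n5, n6, n7, n8}; fixed.
Sat(AF A[p U r]) = {n0, n1, n2, n3, n4, n5, n6, n7, n8}
Sat(a ∧ (AF A[p U r])) = {n3, n5, n7, n8}
Sat(AX (a ∧ (AF A[p U r]))) = {s : every successor in {n3, n5, n7, n8}} = {n0, n1, n2, n8}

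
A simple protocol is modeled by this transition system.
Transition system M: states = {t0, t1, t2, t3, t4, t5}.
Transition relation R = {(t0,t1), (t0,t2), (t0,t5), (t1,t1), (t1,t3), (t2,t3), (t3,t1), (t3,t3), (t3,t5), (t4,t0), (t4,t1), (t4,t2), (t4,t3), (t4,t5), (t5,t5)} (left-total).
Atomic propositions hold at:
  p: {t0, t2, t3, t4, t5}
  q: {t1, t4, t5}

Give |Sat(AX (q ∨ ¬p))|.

Sat(¬p) = {t1}
Sat(q ∨ ¬p) = {t1, t4, t5}
Sat(AX (q ∨ ¬p)) = {s : every successor in {t1, t4, t5}} = {t5}
|Sat(AX (q ∨ ¬p))| = |{t5}| = 1.

1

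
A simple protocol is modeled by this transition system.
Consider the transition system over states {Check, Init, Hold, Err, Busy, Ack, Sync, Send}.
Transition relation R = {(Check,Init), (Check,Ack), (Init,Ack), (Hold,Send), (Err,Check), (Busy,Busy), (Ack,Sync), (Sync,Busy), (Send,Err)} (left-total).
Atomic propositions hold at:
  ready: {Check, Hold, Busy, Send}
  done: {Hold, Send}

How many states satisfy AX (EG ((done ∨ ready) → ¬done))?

7

Sat(done ∨ ready) = {Check, Hold, Busy, Send}
Sat(¬done) = {Check, Init, Err, Busy, Ack, Sync}
Sat((done ∨ ready) → ¬done) = {Check, Init, Err, Busy, Ack, Sync}
EG ((done ∨ ready) → ¬done): greatest fixpoint, start Z0 = {Check, Init, Err, Busy, Ack, Sync}, keep only states in Sat with some successor in Z. Already a fixed point.
Sat(EG ((done ∨ ready) → ¬done)) = {Check, Init, Err, Busy, Ack, Sync}
Sat(AX (EG ((done ∨ ready) → ¬done))) = {s : every successor in {Check, Init, Err, Busy, Ack, Sync}} = {Check, Init, Err, Busy, Ack, Sync, Send}
|Sat(AX (EG ((done ∨ ready) → ¬done)))| = |{Check, Init, Err, Busy, Ack, Sync, Send}| = 7.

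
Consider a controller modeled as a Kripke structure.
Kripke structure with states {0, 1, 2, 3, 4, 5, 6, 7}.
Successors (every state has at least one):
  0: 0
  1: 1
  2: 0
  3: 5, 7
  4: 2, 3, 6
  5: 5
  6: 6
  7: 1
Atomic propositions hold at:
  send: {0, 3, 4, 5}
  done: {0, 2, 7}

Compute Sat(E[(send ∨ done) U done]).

Sat(send ∨ done) = {0, 2, 3, 4, 5, 7}
E[(send ∨ done) U done]: least fixpoint, start Z0 = Sat(done) = {0, 2, 7}, add states in Sat(send ∨ done) with some successor in Z. Z1 = {0, 2, 3, 4, 7}; fixed.
Sat(E[(send ∨ done) U done]) = {0, 2, 3, 4, 7}

{0, 2, 3, 4, 7}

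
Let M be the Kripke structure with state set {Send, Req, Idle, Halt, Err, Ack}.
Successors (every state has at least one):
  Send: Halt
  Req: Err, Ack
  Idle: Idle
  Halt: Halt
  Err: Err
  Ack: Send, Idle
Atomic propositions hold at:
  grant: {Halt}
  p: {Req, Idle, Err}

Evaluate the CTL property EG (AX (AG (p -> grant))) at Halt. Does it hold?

Sat(p -> grant) = {Send, Halt, Ack}
AG (p -> grant): greatest fixpoint, start Z0 = {Send, Halt, Ack}, keep only states in Sat with every successor in Z. Z1 = {Send, Halt}; fixed.
Sat(AG (p -> grant)) = {Send, Halt}
Sat(AX (AG (p -> grant))) = {s : every successor in {Send, Halt}} = {Send, Halt}
EG (AX (AG (p -> grant))): greatest fixpoint, start Z0 = {Send, Halt}, keep only states in Sat with some successor in Z. Already a fixed point.
Sat(EG (AX (AG (p -> grant)))) = {Send, Halt}
Halt ∈ Sat(EG (AX (AG (p -> grant)))) = {Send, Halt}, so the formula holds at Halt.

Yes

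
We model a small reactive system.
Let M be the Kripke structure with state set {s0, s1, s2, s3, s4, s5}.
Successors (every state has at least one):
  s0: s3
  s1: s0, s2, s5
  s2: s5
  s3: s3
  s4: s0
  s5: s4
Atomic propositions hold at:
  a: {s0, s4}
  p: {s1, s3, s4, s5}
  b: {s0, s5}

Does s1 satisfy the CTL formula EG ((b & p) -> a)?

Sat(b & p) = {s5}
Sat((b & p) -> a) = {s0, s1, s2, s3, s4}
EG ((b & p) -> a): greatest fixpoint, start Z0 = {s0, s1, s2, s3, s4}, keep only states in Sat with some successor in Z. Z1 = {s0, s1, s3, s4}; fixed.
Sat(EG ((b & p) -> a)) = {s0, s1, s3, s4}
s1 ∈ Sat(EG ((b & p) -> a)) = {s0, s1, s3, s4}, so the formula holds at s1.

Yes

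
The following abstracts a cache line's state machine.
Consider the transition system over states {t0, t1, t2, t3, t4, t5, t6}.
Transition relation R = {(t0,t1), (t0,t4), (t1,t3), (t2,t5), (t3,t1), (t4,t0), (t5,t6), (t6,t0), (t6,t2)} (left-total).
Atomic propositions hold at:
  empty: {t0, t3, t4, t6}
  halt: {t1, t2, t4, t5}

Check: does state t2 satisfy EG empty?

No

EG empty: greatest fixpoint, start Z0 = {t0, t3, t4, t6}, keep only states in Sat with some successor in Z. Z1 = {t0, t4, t6}; fixed.
Sat(EG empty) = {t0, t4, t6}
t2 ∉ Sat(EG empty) = {t0, t4, t6}, so the formula does not hold at t2.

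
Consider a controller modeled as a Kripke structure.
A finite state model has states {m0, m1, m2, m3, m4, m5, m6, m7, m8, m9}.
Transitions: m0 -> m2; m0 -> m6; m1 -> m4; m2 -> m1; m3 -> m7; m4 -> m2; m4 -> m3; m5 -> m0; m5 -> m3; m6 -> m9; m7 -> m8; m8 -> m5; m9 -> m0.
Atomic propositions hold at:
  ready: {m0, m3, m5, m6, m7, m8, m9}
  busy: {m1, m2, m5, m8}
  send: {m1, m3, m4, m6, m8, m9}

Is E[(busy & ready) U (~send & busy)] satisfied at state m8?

Sat(busy & ready) = {m5, m8}
Sat(~send) = {m0, m2, m5, m7}
Sat(~send & busy) = {m2, m5}
E[(busy & ready) U (~send & busy)]: least fixpoint, start Z0 = Sat((~send & busy)) = {m2, m5}, add states in Sat(busy & ready) with some successor in Z. Z1 = {m2, m5, m8}; fixed.
Sat(E[(busy & ready) U (~send & busy)]) = {m2, m5, m8}
m8 ∈ Sat(E[(busy & ready) U (~send & busy)]) = {m2, m5, m8}, so the formula holds at m8.

Yes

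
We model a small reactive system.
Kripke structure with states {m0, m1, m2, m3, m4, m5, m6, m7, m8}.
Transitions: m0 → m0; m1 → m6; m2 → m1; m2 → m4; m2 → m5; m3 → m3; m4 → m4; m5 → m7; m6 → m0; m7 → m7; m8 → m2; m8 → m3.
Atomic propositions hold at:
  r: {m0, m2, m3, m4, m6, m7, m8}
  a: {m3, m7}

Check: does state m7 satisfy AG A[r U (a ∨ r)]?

Yes

Sat(a ∨ r) = {m0, m2, m3, m4, m6, m7, m8}
A[r U (a ∨ r)]: least fixpoint, start Z0 = Sat((a ∨ r)) = {m0, m2, m3, m4, m6, m7, m8}, add states in Sat(r) with every successor in Z. Already a fixed point.
Sat(A[r U (a ∨ r)]) = {m0, m2, m3, m4, m6, m7, m8}
AG A[r U (a ∨ r)]: greatest fixpoint, start Z0 = {m0, m2, m3, m4, m6, m7, m8}, keep only states in Sat with every successor in Z. Z1 = {m0, m3, m4, m6, m7, m8}; Z2 = {m0, m3, m4, m6, m7}; fixed.
Sat(AG A[r U (a ∨ r)]) = {m0, m3, m4, m6, m7}
m7 ∈ Sat(AG A[r U (a ∨ r)]) = {m0, m3, m4, m6, m7}, so the formula holds at m7.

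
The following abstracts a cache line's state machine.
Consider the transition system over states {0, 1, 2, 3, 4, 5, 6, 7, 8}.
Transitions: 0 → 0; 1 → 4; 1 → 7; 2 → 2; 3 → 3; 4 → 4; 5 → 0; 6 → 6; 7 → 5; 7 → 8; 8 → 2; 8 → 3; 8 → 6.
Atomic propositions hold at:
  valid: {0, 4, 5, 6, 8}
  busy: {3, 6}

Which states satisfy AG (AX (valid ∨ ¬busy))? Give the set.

Sat(¬busy) = {0, 1, 2, 4, 5, 7, 8}
Sat(valid ∨ ¬busy) = {0, 1, 2, 4, 5, 6, 7, 8}
Sat(AX (valid ∨ ¬busy)) = {s : every successor in {0, 1, 2, 4, 5, 6, 7, 8}} = {0, 1, 2, 4, 5, 6, 7}
AG (AX (valid ∨ ¬busy)): greatest fixpoint, start Z0 = {0, 1, 2, 4, 5, 6, 7}, keep only states in Sat with every successor in Z. Z1 = {0, 1, 2, 4, 5, 6}; Z2 = {0, 2, 4, 5, 6}; fixed.
Sat(AG (AX (valid ∨ ¬busy))) = {0, 2, 4, 5, 6}

{0, 2, 4, 5, 6}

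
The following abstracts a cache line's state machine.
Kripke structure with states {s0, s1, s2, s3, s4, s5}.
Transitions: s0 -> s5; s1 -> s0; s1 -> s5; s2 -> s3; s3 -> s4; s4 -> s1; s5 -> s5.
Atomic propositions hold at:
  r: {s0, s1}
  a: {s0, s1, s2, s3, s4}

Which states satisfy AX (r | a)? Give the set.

Sat(r | a) = {s0, s1, s2, s3, s4}
Sat(AX (r | a)) = {s : every successor in {s0, s1, s2, s3, s4}} = {s2, s3, s4}

{s2, s3, s4}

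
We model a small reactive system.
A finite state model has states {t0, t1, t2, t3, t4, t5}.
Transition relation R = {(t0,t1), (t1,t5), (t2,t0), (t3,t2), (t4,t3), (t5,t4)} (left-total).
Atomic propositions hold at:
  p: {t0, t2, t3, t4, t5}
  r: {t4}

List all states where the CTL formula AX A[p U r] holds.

{t1, t5}

A[p U r]: least fixpoint, start Z0 = Sat(r) = {t4}, add states in Sat(p) with every successor in Z. Z1 = {t4, t5}; fixed.
Sat(A[p U r]) = {t4, t5}
Sat(AX A[p U r]) = {s : every successor in {t4, t5}} = {t1, t5}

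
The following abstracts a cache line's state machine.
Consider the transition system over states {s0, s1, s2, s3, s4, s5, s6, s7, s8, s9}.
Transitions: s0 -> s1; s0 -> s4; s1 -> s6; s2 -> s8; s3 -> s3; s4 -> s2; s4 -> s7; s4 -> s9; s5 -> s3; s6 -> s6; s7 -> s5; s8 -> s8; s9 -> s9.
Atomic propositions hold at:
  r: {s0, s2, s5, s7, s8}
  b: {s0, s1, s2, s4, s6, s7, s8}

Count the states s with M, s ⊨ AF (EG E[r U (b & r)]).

Sat(b & r) = {s0, s2, s7, s8}
E[r U (b & r)]: least fixpoint, start Z0 = Sat((b & r)) = {s0, s2, s7, s8}, add states in Sat(r) with some successor in Z. Already a fixed point.
Sat(E[r U (b & r)]) = {s0, s2, s7, s8}
EG E[r U (b & r)]: greatest fixpoint, start Z0 = {s0, s2, s7, s8}, keep only states in Sat with some successor in Z. Z1 = {s2, s8}; fixed.
Sat(EG E[r U (b & r)]) = {s2, s8}
AF (EG E[r U (b & r)]): least fixpoint, start Z0 = {s2, s8}, add states with every successor in Z. Already a fixed point.
Sat(AF (EG E[r U (b & r)])) = {s2, s8}
|Sat(AF (EG E[r U (b & r)]))| = |{s2, s8}| = 2.

2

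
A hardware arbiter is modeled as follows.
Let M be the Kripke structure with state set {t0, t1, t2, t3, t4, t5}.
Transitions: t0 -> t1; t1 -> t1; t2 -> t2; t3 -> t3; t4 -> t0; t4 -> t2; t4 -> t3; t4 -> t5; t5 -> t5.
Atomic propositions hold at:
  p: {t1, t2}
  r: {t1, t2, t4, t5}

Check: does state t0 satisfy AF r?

AF r: least fixpoint, start Z0 = {t1, t2, t4, t5}, add states with every successor in Z. Z1 = {t0, t1, t2, t4, t5}; fixed.
Sat(AF r) = {t0, t1, t2, t4, t5}
t0 ∈ Sat(AF r) = {t0, t1, t2, t4, t5}, so the formula holds at t0.

Yes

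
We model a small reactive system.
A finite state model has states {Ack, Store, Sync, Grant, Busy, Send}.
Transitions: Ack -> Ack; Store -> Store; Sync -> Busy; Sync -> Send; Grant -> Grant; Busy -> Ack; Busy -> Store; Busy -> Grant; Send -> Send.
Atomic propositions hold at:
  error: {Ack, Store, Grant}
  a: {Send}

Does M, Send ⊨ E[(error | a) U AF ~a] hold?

Sat(error | a) = {Ack, Store, Grant, Send}
Sat(~a) = {Ack, Store, Sync, Grant, Busy}
AF ~a: least fixpoint, start Z0 = {Ack, Store, Sync, Grant, Busy}, add states with every successor in Z. Already a fixed point.
Sat(AF ~a) = {Ack, Store, Sync, Grant, Busy}
E[(error | a) U AF ~a]: least fixpoint, start Z0 = Sat(AF ~a) = {Ack, Store, Sync, Grant, Busy}, add states in Sat(error | a) with some successor in Z. Already a fixed point.
Sat(E[(error | a) U AF ~a]) = {Ack, Store, Sync, Grant, Busy}
Send ∉ Sat(E[(error | a) U AF ~a]) = {Ack, Store, Sync, Grant, Busy}, so the formula does not hold at Send.

No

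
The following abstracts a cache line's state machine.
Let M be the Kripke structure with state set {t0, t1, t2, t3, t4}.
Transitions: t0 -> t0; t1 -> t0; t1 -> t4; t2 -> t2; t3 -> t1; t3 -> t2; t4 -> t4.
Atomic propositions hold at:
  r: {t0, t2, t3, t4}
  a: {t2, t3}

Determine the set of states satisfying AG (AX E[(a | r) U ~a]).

{t0, t1, t4}

Sat(a | r) = {t0, t2, t3, t4}
Sat(~a) = {t0, t1, t4}
E[(a | r) U ~a]: least fixpoint, start Z0 = Sat(~a) = {t0, t1, t4}, add states in Sat(a | r) with some successor in Z. Z1 = {t0, t1, t3, t4}; fixed.
Sat(E[(a | r) U ~a]) = {t0, t1, t3, t4}
Sat(AX E[(a | r) U ~a]) = {s : every successor in {t0, t1, t3, t4}} = {t0, t1, t4}
AG (AX E[(a | r) U ~a]): greatest fixpoint, start Z0 = {t0, t1, t4}, keep only states in Sat with every successor in Z. Already a fixed point.
Sat(AG (AX E[(a | r) U ~a])) = {t0, t1, t4}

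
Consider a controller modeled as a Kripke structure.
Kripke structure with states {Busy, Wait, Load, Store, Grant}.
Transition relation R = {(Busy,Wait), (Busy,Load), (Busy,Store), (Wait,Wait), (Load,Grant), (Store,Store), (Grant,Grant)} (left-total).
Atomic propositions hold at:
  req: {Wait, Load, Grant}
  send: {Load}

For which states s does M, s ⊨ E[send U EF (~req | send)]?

{Busy, Load, Store}

Sat(~req) = {Busy, Store}
Sat(~req | send) = {Busy, Load, Store}
EF (~req | send): least fixpoint, start Z0 = {Busy, Load, Store}, add states with some successor in Z. Already a fixed point.
Sat(EF (~req | send)) = {Busy, Load, Store}
E[send U EF (~req | send)]: least fixpoint, start Z0 = Sat(EF (~req | send)) = {Busy, Load, Store}, add states in Sat(send) with some successor in Z. Already a fixed point.
Sat(E[send U EF (~req | send)]) = {Busy, Load, Store}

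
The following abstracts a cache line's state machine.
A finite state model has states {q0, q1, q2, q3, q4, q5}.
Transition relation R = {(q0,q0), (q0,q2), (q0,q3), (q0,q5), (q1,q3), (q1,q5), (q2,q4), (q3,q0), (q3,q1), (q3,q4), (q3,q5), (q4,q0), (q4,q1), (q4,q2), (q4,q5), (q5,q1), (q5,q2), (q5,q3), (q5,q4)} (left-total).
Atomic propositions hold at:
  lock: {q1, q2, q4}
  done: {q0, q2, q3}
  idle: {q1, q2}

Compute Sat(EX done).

Sat(EX done) = {s : some successor in {q0, q2, q3}} = {q0, q1, q3, q4, q5}

{q0, q1, q3, q4, q5}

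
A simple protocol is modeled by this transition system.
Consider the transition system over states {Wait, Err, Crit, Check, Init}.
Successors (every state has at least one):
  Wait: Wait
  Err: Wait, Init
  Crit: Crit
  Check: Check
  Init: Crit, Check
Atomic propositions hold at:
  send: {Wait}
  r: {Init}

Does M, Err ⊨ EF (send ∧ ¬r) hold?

Yes

Sat(¬r) = {Wait, Err, Crit, Check}
Sat(send ∧ ¬r) = {Wait}
EF (send ∧ ¬r): least fixpoint, start Z0 = {Wait}, add states with some successor in Z. Z1 = {Wait, Err}; fixed.
Sat(EF (send ∧ ¬r)) = {Wait, Err}
Err ∈ Sat(EF (send ∧ ¬r)) = {Wait, Err}, so the formula holds at Err.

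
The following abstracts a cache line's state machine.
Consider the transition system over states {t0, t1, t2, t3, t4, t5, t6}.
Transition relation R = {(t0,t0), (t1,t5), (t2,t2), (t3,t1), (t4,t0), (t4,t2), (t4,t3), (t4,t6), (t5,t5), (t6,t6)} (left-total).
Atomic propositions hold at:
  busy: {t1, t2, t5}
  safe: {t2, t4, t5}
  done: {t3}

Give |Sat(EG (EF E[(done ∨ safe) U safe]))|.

5

Sat(done ∨ safe) = {t2, t3, t4, t5}
E[(done ∨ safe) U safe]: least fixpoint, start Z0 = Sat(safe) = {t2, t4, t5}, add states in Sat(done ∨ safe) with some successor in Z. Already a fixed point.
Sat(E[(done ∨ safe) U safe]) = {t2, t4, t5}
EF E[(done ∨ safe) U safe]: least fixpoint, start Z0 = {t2, t4, t5}, add states with some successor in Z. Z1 = {t1, t2, t4, t5}; Z2 = {t1, t2, t3, t4, t5}; fixed.
Sat(EF E[(done ∨ safe) U safe]) = {t1, t2, t3, t4, t5}
EG (EF E[(done ∨ safe) U safe]): greatest fixpoint, start Z0 = {t1, t2, t3, t4, t5}, keep only states in Sat with some successor in Z. Already a fixed point.
Sat(EG (EF E[(done ∨ safe) U safe])) = {t1, t2, t3, t4, t5}
|Sat(EG (EF E[(done ∨ safe) U safe]))| = |{t1, t2, t3, t4, t5}| = 5.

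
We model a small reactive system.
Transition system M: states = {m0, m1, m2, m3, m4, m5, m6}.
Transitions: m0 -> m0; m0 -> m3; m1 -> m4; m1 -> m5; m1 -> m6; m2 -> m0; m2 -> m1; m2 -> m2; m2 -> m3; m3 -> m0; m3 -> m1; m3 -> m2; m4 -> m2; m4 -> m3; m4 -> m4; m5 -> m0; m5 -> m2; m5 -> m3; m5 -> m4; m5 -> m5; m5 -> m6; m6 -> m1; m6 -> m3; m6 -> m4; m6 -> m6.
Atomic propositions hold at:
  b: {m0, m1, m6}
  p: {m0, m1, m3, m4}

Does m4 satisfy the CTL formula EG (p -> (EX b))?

No

Sat(EX b) = {s : some successor in {m0, m1, m6}} = {m0, m1, m2, m3, m5, m6}
Sat(p -> (EX b)) = {m0, m1, m2, m3, m5, m6}
EG (p -> (EX b)): greatest fixpoint, start Z0 = {m0, m1, m2, m3, m5, m6}, keep only states in Sat with some successor in Z. Already a fixed point.
Sat(EG (p -> (EX b))) = {m0, m1, m2, m3, m5, m6}
m4 ∉ Sat(EG (p -> (EX b))) = {m0, m1, m2, m3, m5, m6}, so the formula does not hold at m4.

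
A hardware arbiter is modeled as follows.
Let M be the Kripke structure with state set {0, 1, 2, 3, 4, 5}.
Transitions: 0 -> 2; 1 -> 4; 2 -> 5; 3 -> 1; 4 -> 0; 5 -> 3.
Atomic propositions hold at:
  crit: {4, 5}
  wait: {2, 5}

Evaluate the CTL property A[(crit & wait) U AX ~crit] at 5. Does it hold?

Sat(crit & wait) = {5}
Sat(~crit) = {0, 1, 2, 3}
Sat(AX ~crit) = {s : every successor in {0, 1, 2, 3}} = {0, 3, 4, 5}
A[(crit & wait) U AX ~crit]: least fixpoint, start Z0 = Sat(AX ~crit) = {0, 3, 4, 5}, add states in Sat(crit & wait) with every successor in Z. Already a fixed point.
Sat(A[(crit & wait) U AX ~crit]) = {0, 3, 4, 5}
5 ∈ Sat(A[(crit & wait) U AX ~crit]) = {0, 3, 4, 5}, so the formula holds at 5.

Yes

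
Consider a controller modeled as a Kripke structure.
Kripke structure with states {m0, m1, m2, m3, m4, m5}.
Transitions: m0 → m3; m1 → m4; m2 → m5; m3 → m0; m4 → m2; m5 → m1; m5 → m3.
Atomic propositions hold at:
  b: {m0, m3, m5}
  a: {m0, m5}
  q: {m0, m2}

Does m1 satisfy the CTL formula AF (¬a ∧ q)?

Sat(¬a) = {m1, m2, m3, m4}
Sat(¬a ∧ q) = {m2}
AF (¬a ∧ q): least fixpoint, start Z0 = {m2}, add states with every successor in Z. Z1 = {m2, m4}; Z2 = {m1, m2, m4}; fixed.
Sat(AF (¬a ∧ q)) = {m1, m2, m4}
m1 ∈ Sat(AF (¬a ∧ q)) = {m1, m2, m4}, so the formula holds at m1.

Yes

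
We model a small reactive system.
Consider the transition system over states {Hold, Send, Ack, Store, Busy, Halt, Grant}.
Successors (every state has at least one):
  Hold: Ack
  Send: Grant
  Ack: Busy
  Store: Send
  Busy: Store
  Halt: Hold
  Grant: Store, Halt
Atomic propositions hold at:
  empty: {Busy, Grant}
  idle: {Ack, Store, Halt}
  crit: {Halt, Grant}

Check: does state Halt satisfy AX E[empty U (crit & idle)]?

No

Sat(crit & idle) = {Halt}
E[empty U (crit & idle)]: least fixpoint, start Z0 = Sat((crit & idle)) = {Halt}, add states in Sat(empty) with some successor in Z. Z1 = {Halt, Grant}; fixed.
Sat(E[empty U (crit & idle)]) = {Halt, Grant}
Sat(AX E[empty U (crit & idle)]) = {s : every successor in {Halt, Grant}} = {Send}
Halt ∉ Sat(AX E[empty U (crit & idle)]) = {Send}, so the formula does not hold at Halt.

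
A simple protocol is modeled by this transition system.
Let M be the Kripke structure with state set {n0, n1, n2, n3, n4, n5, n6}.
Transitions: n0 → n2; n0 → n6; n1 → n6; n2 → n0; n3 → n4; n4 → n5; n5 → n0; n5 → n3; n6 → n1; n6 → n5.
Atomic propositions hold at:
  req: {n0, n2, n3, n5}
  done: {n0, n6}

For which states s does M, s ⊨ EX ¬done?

Sat(¬done) = {n1, n2, n3, n4, n5}
Sat(EX ¬done) = {s : some successor in {n1, n2, n3, n4, n5}} = {n0, n3, n4, n5, n6}

{n0, n3, n4, n5, n6}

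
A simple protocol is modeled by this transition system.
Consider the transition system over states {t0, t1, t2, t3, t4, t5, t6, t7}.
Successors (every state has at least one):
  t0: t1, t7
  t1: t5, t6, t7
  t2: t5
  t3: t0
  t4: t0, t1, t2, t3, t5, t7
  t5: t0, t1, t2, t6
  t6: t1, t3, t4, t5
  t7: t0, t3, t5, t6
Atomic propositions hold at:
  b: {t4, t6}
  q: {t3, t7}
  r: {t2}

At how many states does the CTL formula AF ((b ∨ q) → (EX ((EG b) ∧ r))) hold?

Sat(b ∨ q) = {t3, t4, t6, t7}
EG b: greatest fixpoint, start Z0 = {t4, t6}, keep only states in Sat with some successor in Z. Z1 = {t6}; Z2 = ∅; fixed.
Sat(EG b) = ∅
Sat((EG b) ∧ r) = ∅
Sat(EX ((EG b) ∧ r)) = {s : some successor in ∅} = ∅
Sat((b ∨ q) → (EX ((EG b) ∧ r))) = {t0, t1, t2, t5}
AF ((b ∨ q) → (EX ((EG b) ∧ r))): least fixpoint, start Z0 = {t0, t1, t2, t5}, add states with every successor in Z. Z1 = {t0, t1, t2, t3, t5}; fixed.
Sat(AF ((b ∨ q) → (EX ((EG b) ∧ r)))) = {t0, t1, t2, t3, t5}
|Sat(AF ((b ∨ q) → (EX ((EG b) ∧ r))))| = |{t0, t1, t2, t3, t5}| = 5.

5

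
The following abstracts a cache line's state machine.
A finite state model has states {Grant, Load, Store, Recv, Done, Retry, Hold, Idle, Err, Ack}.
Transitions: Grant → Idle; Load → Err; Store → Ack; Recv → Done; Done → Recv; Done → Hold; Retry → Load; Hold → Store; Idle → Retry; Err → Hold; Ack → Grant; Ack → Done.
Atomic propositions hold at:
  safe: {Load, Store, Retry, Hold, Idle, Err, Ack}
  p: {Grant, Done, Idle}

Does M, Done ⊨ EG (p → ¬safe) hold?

Sat(¬safe) = {Grant, Recv, Done}
Sat(p → ¬safe) = {Grant, Load, Store, Recv, Done, Retry, Hold, Err, Ack}
EG (p → ¬safe): greatest fixpoint, start Z0 = {Grant, Load, Store, Recv, Done, Retry, Hold, Err, Ack}, keep only states in Sat with some successor in Z. Z1 = {Load, Store, Recv, Done, Retry, Hold, Err, Ack}; fixed.
Sat(EG (p → ¬safe)) = {Load, Store, Recv, Done, Retry, Hold, Err, Ack}
Done ∈ Sat(EG (p → ¬safe)) = {Load, Store, Recv, Done, Retry, Hold, Err, Ack}, so the formula holds at Done.

Yes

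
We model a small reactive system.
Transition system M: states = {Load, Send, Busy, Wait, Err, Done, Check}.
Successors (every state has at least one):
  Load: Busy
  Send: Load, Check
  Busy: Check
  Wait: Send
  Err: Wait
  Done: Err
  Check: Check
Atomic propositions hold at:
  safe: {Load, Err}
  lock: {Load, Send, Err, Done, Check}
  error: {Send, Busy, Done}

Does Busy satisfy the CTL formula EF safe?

No

EF safe: least fixpoint, start Z0 = {Load, Err}, add states with some successor in Z. Z1 = {Load, Send, Err, Done}; Z2 = {Load, Send, Wait, Err, Done}; fixed.
Sat(EF safe) = {Load, Send, Wait, Err, Done}
Busy ∉ Sat(EF safe) = {Load, Send, Wait, Err, Done}, so the formula does not hold at Busy.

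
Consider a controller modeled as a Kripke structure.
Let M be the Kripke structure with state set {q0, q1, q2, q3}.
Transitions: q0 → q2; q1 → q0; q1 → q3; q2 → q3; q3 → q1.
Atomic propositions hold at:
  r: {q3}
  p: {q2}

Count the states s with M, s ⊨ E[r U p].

E[r U p]: least fixpoint, start Z0 = Sat(p) = {q2}, add states in Sat(r) with some successor in Z. Already a fixed point.
Sat(E[r U p]) = {q2}
|Sat(E[r U p])| = |{q2}| = 1.

1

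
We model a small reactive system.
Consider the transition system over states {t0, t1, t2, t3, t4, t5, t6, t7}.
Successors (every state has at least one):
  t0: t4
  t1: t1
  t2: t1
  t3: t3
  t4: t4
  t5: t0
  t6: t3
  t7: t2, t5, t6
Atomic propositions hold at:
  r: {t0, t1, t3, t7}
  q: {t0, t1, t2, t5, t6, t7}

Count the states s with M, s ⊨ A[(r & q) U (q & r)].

Sat(r & q) = {t0, t1, t7}
Sat(q & r) = {t0, t1, t7}
A[(r & q) U (q & r)]: least fixpoint, start Z0 = Sat((q & r)) = {t0, t1, t7}, add states in Sat(r & q) with every successor in Z. Already a fixed point.
Sat(A[(r & q) U (q & r)]) = {t0, t1, t7}
|Sat(A[(r & q) U (q & r)])| = |{t0, t1, t7}| = 3.

3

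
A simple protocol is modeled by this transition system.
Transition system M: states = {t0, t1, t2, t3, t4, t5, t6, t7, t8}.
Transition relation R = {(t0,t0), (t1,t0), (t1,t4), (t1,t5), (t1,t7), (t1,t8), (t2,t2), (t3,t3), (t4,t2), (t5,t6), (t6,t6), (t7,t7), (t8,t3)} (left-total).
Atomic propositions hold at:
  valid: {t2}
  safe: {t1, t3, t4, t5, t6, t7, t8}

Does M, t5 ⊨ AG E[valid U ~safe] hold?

Sat(~safe) = {t0, t2}
E[valid U ~safe]: least fixpoint, start Z0 = Sat(~safe) = {t0, t2}, add states in Sat(valid) with some successor in Z. Already a fixed point.
Sat(E[valid U ~safe]) = {t0, t2}
AG E[valid U ~safe]: greatest fixpoint, start Z0 = {t0, t2}, keep only states in Sat with every successor in Z. Already a fixed point.
Sat(AG E[valid U ~safe]) = {t0, t2}
t5 ∉ Sat(AG E[valid U ~safe]) = {t0, t2}, so the formula does not hold at t5.

No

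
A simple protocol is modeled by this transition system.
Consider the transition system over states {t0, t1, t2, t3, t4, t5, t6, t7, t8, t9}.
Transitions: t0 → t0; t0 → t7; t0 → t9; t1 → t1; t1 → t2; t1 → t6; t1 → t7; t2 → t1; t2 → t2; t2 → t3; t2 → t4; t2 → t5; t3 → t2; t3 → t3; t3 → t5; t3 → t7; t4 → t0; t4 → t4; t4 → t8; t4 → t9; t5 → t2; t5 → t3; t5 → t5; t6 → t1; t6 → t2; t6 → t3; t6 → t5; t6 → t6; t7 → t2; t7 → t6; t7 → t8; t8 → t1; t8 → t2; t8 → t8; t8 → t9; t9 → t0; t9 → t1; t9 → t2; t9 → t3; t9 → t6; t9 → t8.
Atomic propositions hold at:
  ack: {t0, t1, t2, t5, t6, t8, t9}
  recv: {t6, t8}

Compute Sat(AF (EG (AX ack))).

{t7, t8}

Sat(AX ack) = {s : every successor in {t0, t1, t2, t5, t6, t8, t9}} = {t7, t8}
EG (AX ack): greatest fixpoint, start Z0 = {t7, t8}, keep only states in Sat with some successor in Z. Already a fixed point.
Sat(EG (AX ack)) = {t7, t8}
AF (EG (AX ack)): least fixpoint, start Z0 = {t7, t8}, add states with every successor in Z. Already a fixed point.
Sat(AF (EG (AX ack))) = {t7, t8}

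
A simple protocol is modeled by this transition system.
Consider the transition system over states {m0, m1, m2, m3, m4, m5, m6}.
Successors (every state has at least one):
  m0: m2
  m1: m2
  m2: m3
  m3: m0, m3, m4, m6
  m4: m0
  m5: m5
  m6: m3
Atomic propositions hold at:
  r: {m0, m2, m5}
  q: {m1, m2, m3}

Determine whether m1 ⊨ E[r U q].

Yes

E[r U q]: least fixpoint, start Z0 = Sat(q) = {m1, m2, m3}, add states in Sat(r) with some successor in Z. Z1 = {m0, m1, m2, m3}; fixed.
Sat(E[r U q]) = {m0, m1, m2, m3}
m1 ∈ Sat(E[r U q]) = {m0, m1, m2, m3}, so the formula holds at m1.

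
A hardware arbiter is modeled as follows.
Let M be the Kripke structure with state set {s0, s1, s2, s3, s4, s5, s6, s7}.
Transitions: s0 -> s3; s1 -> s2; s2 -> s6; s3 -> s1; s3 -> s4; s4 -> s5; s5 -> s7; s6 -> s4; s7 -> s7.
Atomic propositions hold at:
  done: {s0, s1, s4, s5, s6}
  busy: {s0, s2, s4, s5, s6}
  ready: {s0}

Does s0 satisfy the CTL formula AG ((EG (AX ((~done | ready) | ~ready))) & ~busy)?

No

Sat(~done) = {s2, s3, s7}
Sat(~done | ready) = {s0, s2, s3, s7}
Sat(~ready) = {s1, s2, s3, s4, s5, s6, s7}
Sat((~done | ready) | ~ready) = {s0, s1, s2, s3, s4, s5, s6, s7}
Sat(AX ((~done | ready) | ~ready)) = {s : every successor in {s0, s1, s2, s3, s4, s5, s6, s7}} = {s0, s1, s2, s3, s4, s5, s6, s7}
EG (AX ((~done | ready) | ~ready)): greatest fixpoint, start Z0 = {s0, s1, s2, s3, s4, s5, s6, s7}, keep only states in Sat with some successor in Z. Already a fixed point.
Sat(EG (AX ((~done | ready) | ~ready))) = {s0, s1, s2, s3, s4, s5, s6, s7}
Sat(~busy) = {s1, s3, s7}
Sat((EG (AX ((~done | ready) | ~ready))) & ~busy) = {s1, s3, s7}
AG ((EG (AX ((~done | ready) | ~ready))) & ~busy): greatest fixpoint, start Z0 = {s1, s3, s7}, keep only states in Sat with every successor in Z. Z1 = {s7}; fixed.
Sat(AG ((EG (AX ((~done | ready) | ~ready))) & ~busy)) = {s7}
s0 ∉ Sat(AG ((EG (AX ((~done | ready) | ~ready))) & ~busy)) = {s7}, so the formula does not hold at s0.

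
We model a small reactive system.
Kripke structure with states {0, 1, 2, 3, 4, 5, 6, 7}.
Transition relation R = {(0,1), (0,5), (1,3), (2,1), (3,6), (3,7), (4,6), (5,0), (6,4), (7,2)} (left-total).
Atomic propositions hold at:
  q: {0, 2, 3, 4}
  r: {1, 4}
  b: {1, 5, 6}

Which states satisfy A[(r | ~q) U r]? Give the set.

{1, 4, 6}

Sat(~q) = {1, 5, 6, 7}
Sat(r | ~q) = {1, 4, 5, 6, 7}
A[(r | ~q) U r]: least fixpoint, start Z0 = Sat(r) = {1, 4}, add states in Sat(r | ~q) with every successor in Z. Z1 = {1, 4, 6}; fixed.
Sat(A[(r | ~q) U r]) = {1, 4, 6}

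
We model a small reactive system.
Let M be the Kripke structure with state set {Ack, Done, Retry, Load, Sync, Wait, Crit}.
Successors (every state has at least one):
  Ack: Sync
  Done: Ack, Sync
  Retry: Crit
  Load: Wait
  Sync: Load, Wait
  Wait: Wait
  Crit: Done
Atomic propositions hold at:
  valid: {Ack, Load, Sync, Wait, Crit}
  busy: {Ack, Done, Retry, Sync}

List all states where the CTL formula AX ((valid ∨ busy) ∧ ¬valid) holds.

Sat(valid ∨ busy) = {Ack, Done, Retry, Load, Sync, Wait, Crit}
Sat(¬valid) = {Done, Retry}
Sat((valid ∨ busy) ∧ ¬valid) = {Done, Retry}
Sat(AX ((valid ∨ busy) ∧ ¬valid)) = {s : every successor in {Done, Retry}} = {Crit}

{Crit}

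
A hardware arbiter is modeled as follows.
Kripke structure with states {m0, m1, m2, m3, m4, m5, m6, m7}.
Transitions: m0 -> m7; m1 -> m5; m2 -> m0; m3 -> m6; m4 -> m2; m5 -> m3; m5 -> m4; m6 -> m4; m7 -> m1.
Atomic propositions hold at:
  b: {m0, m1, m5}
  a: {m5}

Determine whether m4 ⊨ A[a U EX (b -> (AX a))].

Yes

Sat(AX a) = {s : every successor in {m5}} = {m1}
Sat(b -> (AX a)) = {m1, m2, m3, m4, m6, m7}
Sat(EX (b -> (AX a))) = {s : some successor in {m1, m2, m3, m4, m6, m7}} = {m0, m3, m4, m5, m6, m7}
A[a U EX (b -> (AX a))]: least fixpoint, start Z0 = Sat(EX (b -> (AX a))) = {m0, m3, m4, m5, m6, m7}, add states in Sat(a) with every successor in Z. Already a fixed point.
Sat(A[a U EX (b -> (AX a))]) = {m0, m3, m4, m5, m6, m7}
m4 ∈ Sat(A[a U EX (b -> (AX a))]) = {m0, m3, m4, m5, m6, m7}, so the formula holds at m4.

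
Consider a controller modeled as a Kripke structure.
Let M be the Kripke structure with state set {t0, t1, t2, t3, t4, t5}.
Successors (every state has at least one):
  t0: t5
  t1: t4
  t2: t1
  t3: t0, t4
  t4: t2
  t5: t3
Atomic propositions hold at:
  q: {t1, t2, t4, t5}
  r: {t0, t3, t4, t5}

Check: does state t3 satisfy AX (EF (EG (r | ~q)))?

No

Sat(~q) = {t0, t3}
Sat(r | ~q) = {t0, t3, t4, t5}
EG (r | ~q): greatest fixpoint, start Z0 = {t0, t3, t4, t5}, keep only states in Sat with some successor in Z. Z1 = {t0, t3, t5}; fixed.
Sat(EG (r | ~q)) = {t0, t3, t5}
EF (EG (r | ~q)): least fixpoint, start Z0 = {t0, t3, t5}, add states with some successor in Z. Already a fixed point.
Sat(EF (EG (r | ~q))) = {t0, t3, t5}
Sat(AX (EF (EG (r | ~q)))) = {s : every successor in {t0, t3, t5}} = {t0, t5}
t3 ∉ Sat(AX (EF (EG (r | ~q)))) = {t0, t5}, so the formula does not hold at t3.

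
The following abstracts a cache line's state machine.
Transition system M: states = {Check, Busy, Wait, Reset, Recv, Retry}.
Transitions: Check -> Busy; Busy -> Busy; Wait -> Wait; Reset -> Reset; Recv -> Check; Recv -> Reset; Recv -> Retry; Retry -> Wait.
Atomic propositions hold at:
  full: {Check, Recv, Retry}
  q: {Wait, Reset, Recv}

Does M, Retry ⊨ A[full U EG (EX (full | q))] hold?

Yes

Sat(full | q) = {Check, Wait, Reset, Recv, Retry}
Sat(EX (full | q)) = {s : some successor in {Check, Wait, Reset, Recv, Retry}} = {Wait, Reset, Recv, Retry}
EG (EX (full | q)): greatest fixpoint, start Z0 = {Wait, Reset, Recv, Retry}, keep only states in Sat with some successor in Z. Already a fixed point.
Sat(EG (EX (full | q))) = {Wait, Reset, Recv, Retry}
A[full U EG (EX (full | q))]: least fixpoint, start Z0 = Sat(EG (EX (full | q))) = {Wait, Reset, Recv, Retry}, add states in Sat(full) with every successor in Z. Already a fixed point.
Sat(A[full U EG (EX (full | q))]) = {Wait, Reset, Recv, Retry}
Retry ∈ Sat(A[full U EG (EX (full | q))]) = {Wait, Reset, Recv, Retry}, so the formula holds at Retry.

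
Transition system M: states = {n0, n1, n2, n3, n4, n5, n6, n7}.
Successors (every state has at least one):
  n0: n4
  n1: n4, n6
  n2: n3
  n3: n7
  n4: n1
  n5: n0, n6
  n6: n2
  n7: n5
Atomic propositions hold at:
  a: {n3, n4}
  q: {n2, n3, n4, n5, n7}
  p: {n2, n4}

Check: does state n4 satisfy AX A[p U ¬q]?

Yes

Sat(¬q) = {n0, n1, n6}
A[p U ¬q]: least fixpoint, start Z0 = Sat(¬q) = {n0, n1, n6}, add states in Sat(p) with every successor in Z. Z1 = {n0, n1, n4, n6}; fixed.
Sat(A[p U ¬q]) = {n0, n1, n4, n6}
Sat(AX A[p U ¬q]) = {s : every successor in {n0, n1, n4, n6}} = {n0, n1, n4, n5}
n4 ∈ Sat(AX A[p U ¬q]) = {n0, n1, n4, n5}, so the formula holds at n4.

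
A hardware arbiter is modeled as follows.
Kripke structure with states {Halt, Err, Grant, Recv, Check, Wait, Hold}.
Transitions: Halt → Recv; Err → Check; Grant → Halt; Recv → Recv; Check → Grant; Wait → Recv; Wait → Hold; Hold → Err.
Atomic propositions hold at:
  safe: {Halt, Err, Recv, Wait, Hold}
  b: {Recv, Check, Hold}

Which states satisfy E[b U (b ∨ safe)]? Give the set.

{Halt, Err, Recv, Check, Wait, Hold}

Sat(b ∨ safe) = {Halt, Err, Recv, Check, Wait, Hold}
E[b U (b ∨ safe)]: least fixpoint, start Z0 = Sat((b ∨ safe)) = {Halt, Err, Recv, Check, Wait, Hold}, add states in Sat(b) with some successor in Z. Already a fixed point.
Sat(E[b U (b ∨ safe)]) = {Halt, Err, Recv, Check, Wait, Hold}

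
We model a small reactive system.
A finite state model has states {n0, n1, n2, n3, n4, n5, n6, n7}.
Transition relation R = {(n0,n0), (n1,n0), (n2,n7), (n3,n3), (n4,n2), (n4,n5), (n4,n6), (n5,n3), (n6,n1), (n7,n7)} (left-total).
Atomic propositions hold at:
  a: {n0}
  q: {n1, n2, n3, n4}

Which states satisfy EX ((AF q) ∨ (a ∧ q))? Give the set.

{n3, n4, n5, n6}

AF q: least fixpoint, start Z0 = {n1, n2, n3, n4}, add states with every successor in Z. Z1 = {n1, n2, n3, n4, n5, n6}; fixed.
Sat(AF q) = {n1, n2, n3, n4, n5, n6}
Sat(a ∧ q) = ∅
Sat((AF q) ∨ (a ∧ q)) = {n1, n2, n3, n4, n5, n6}
Sat(EX ((AF q) ∨ (a ∧ q))) = {s : some successor in {n1, n2, n3, n4, n5, n6}} = {n3, n4, n5, n6}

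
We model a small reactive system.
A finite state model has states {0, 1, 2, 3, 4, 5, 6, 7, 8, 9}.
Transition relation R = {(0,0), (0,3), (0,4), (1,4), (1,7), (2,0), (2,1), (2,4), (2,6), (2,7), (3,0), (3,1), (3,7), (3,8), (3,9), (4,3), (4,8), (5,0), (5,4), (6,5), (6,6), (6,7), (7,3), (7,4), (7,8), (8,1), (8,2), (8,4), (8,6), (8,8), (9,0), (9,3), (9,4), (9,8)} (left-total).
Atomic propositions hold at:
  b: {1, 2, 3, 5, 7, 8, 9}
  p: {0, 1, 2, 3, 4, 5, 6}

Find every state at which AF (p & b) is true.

Sat(p & b) = {1, 2, 3, 5}
AF (p & b): least fixpoint, start Z0 = {1, 2, 3, 5}, add states with every successor in Z. Already a fixed point.
Sat(AF (p & b)) = {1, 2, 3, 5}

{1, 2, 3, 5}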